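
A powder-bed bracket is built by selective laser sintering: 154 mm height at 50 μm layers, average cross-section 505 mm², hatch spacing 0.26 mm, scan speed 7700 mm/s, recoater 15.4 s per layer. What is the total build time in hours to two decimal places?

Number of layers: 154 / 0.05 → 3080 (rounded up).
Hatch length per layer: 505 / 0.26 → 1942.3 mm.
Laser time per layer: 1942.3 / 7700 → 0.2522 s.
Time per layer = 0.2522 + 15.4, so 15.6522 s.
3080 layers × 15.6522 s/layer = 48208.776 s, i.e. 13.39 hours.

13.39 hours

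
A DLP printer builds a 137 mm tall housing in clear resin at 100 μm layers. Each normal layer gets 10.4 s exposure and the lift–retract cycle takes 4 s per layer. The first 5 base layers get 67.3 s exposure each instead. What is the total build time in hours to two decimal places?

Layers = ⌈137/0.1⌉ = 1370.
Bottom layers = 5 × (67.3 + 4), so 356.5 s.
Regular layers = 1365 × (10.4 + 4) = 19656 s.
Total = 356.5 + 19656 = 20012.5 s = 5.56 hours.

5.56 hours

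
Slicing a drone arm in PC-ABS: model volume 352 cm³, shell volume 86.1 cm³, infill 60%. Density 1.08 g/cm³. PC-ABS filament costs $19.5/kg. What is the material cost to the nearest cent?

Interior volume: 352 − 86.1 → 265.9 cm³.
Infill deposited: 0.60 × 265.9 → 159.54 cm³.
Total printed volume: 86.1 + 159.54 → 245.64 cm³.
Mass: 245.64 × 1.08 → 265.2912 g.
At $19.5/kg: 265.2912/1000 × 19.5 = $5.17.

$5.17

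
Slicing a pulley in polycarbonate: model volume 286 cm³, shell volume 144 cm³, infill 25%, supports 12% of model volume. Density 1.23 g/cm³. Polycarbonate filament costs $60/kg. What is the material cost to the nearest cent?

$15.78

Infill region: 286 − 144 → 142 cm³.
Deposited infill = 0.25 × 142 = 35.5 cm³.
Support: 0.12 × 286 → 34.32 cm³.
Deposited volume: 144 + 35.5 + 34.32 → 213.82 cm³.
Mass = 213.82 × 1.23 = 262.9986 g.
At $60/kg: 262.9986/1000 × 60 = $15.78.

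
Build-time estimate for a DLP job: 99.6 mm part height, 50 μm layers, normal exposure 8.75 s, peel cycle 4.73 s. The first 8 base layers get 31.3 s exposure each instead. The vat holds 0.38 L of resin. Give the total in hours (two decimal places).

Number of layers: 99.6 / 0.05 → 1992 (rounded up).
Burn-in layers = 8 × (31.3 + 4.73) = 288.24 s.
Regular layers: 1984 × (8.75 + 4.73) → 26744.32 s.
Sum: 288.24 + 26744.32 = 27032.56 s → 7.51 hours.

7.51 hours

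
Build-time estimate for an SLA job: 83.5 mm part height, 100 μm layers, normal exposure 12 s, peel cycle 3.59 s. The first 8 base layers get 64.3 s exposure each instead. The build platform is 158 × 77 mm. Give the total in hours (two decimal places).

Layers = ⌈83.5/0.1⌉ = 835.
Base layers = 8 × (64.3 + 3.59) = 543.12 s.
Remaining layers = 827 × (12 + 3.59) = 12892.93 s.
Total = 543.12 + 12892.93 = 13436.05 s = 3.73 hours.

3.73 hours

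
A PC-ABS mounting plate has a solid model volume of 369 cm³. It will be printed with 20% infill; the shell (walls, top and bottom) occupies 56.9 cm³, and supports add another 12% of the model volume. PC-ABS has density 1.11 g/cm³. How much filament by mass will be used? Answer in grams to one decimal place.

181.6 g

Interior volume: 369 − 56.9 → 312.1 cm³.
Infill deposited = 0.20 × 312.1 = 62.42 cm³.
Support = 0.12 × 369, so 44.28 cm³.
Total extruded = 56.9 + 62.42 + 44.28 = 163.6 cm³.
Mass = 163.6 × 1.11 = 181.596 g.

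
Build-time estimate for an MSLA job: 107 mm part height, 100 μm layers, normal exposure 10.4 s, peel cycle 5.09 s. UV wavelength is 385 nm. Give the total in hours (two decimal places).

Number of layers: 107 / 0.1 → 1070 (rounded up).
Each layer takes: 10.4 + 5.09 → 15.49 s.
Build time: 1070 × 15.49 s = 16574.3 s, i.e. 4.60 hours.

4.60 hours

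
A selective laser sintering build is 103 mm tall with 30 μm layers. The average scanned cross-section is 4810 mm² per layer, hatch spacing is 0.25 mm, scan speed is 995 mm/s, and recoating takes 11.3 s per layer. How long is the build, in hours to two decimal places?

Layers = ⌈103/0.03⌉ = 3434.
Hatch length per layer = 4810 / 0.25 = 19240 mm.
Per-layer scan time = 19240 / 995 = 19.3367 s.
Layer cycle = 19.3367 + 11.3, so 30.6367 s.
3434 layers × 30.6367 s/layer = 105206.4278 s, i.e. 29.22 hours.

29.22 hours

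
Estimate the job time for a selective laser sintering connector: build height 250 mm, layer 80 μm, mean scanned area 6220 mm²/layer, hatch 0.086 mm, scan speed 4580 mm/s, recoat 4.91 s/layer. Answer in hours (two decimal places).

Layer count = ceil(250 / 0.08) = 3125.
Per-layer scan distance = 6220 / 0.086 = 72325.6 mm.
Laser time per layer = 72325.6 / 4580 = 15.7916 s.
Time per layer: 15.7916 + 4.91 → 20.7016 s.
3125 layers × 20.7016 s/layer = 64692.5 s, i.e. 17.97 hours.

17.97 hours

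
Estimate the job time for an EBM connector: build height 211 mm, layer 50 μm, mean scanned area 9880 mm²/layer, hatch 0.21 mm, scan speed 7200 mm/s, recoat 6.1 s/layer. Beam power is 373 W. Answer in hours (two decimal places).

14.81 hours

Layers = ⌈211/0.05⌉ = 4220.
Hatch length per layer: 9880 / 0.21 → 47047.6 mm.
Per-layer scan time: 47047.6 / 7200 → 6.5344 s.
Per-layer time = 6.5344 + 6.1, so 12.6344 s.
4220 layers × 12.6344 s/layer = 53317.168 s, i.e. 14.81 hours.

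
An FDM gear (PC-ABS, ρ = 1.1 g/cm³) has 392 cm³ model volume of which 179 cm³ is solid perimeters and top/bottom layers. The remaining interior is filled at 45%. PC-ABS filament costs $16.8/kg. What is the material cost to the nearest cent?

$5.08

Infill region: 392 − 179 → 213 cm³.
Infill volume = 0.45 × 213, so 95.85 cm³.
Total extruded = 179 + 95.85 = 274.85 cm³.
Mass = 274.85 × 1.1 = 302.335 g.
At $16.8/kg: 302.335/1000 × 16.8 = $5.08.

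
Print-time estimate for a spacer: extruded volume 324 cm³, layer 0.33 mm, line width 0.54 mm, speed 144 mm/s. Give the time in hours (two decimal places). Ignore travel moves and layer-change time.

3.51 hours

Line area = 0.33 × 0.54 = 0.1782 mm².
Toolpath length = 324 cm³ / 0.1782 mm² = 324000 / 0.1782 = 1818181.8 mm.
Extrusion time = 1818181.8 / 144 = 12626.3 s.
Converting: 12626.3 s = 3.51 hours.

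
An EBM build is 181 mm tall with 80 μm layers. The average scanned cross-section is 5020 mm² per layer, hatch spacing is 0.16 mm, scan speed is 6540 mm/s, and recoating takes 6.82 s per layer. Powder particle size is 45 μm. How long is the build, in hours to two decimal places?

7.30 hours

Layers = ⌈181/0.08⌉ = 2263.
Hatch length per layer = 5020 / 0.16 = 31375 mm.
Scan time per layer: 31375 / 6540 → 4.7974 s.
Layer cycle: 4.7974 + 6.82 → 11.6174 s.
2263 layers × 11.6174 s/layer = 26290.1762 s, i.e. 7.30 hours.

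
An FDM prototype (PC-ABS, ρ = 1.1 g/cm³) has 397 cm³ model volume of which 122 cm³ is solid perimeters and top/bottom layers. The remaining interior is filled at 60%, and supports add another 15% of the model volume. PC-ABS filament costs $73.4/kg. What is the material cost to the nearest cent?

$27.98

Interior volume = 397 − 122 = 275 cm³.
Infill deposited: 0.60 × 275 → 165 cm³.
Support: 0.15 × 397 → 59.55 cm³.
Deposited volume = 122 + 165 + 59.55, so 346.55 cm³.
Mass: 346.55 × 1.1 → 381.205 g.
At $73.4/kg: 381.205/1000 × 73.4 = $27.98.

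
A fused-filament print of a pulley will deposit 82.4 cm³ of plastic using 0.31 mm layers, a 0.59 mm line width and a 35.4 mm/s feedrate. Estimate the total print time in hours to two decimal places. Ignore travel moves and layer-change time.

3.54 hours

Extrusion cross-section = 0.31 × 0.59 = 0.1829 mm².
Total extruded path = 82400/0.1829 = 450519.4 mm.
Time extruding = 450519.4 / 35.4, so 12726.5 s.
Converting: 12726.5 s = 3.54 hours.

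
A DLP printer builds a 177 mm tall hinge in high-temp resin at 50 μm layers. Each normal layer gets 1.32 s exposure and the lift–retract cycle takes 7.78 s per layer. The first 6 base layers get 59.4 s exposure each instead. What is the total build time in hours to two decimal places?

Layer count = ceil(177 / 0.05) = 3540.
Burn-in layers = 6 × (59.4 + 7.78) = 403.08 s.
Regular layers = 3534 × (1.32 + 7.78) = 32159.4 s.
Sum: 403.08 + 32159.4 = 32562.48 s → 9.05 hours.

9.05 hours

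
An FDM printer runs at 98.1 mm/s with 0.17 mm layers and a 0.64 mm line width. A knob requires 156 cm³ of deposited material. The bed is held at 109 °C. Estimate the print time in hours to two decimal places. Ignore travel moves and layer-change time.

Extrusion cross-section = 0.17 × 0.64, so 0.1088 mm².
Path length: 156000 mm³ / 0.1088 mm² → 1433823.5 mm.
Time extruding: 1433823.5 / 98.1 → 14615.9 s.
14615.9 s = 4.06 hours.

4.06 hours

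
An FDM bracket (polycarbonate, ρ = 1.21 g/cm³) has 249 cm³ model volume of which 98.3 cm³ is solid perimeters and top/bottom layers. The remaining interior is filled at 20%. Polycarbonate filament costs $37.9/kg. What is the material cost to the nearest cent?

Volume inside the shell = 249 − 98.3, so 150.7 cm³.
Deposited infill = 0.20 × 150.7, so 30.14 cm³.
Total printed volume: 98.3 + 30.14 → 128.44 cm³.
Mass = 128.44 × 1.21 = 155.4124 g.
Cost = 155.4124 g / 1000 × $37.9/kg = $5.89.

$5.89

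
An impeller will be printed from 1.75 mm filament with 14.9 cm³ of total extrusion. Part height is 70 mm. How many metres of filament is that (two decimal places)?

6.19 m

Filament cross-section = π × (1.75/2)² = 2.4053 mm².
Length = 14.9 cm³ / 2.4053 mm² = 14900 / 2.4053 = 6194.65 mm = 6.19 m.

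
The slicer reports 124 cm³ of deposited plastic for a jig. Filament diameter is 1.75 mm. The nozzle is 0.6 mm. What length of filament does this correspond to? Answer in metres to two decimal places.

51.55 m

Cross-section of 1.75 mm filament: π·(1.75/2)² = 2.4053 mm².
Length = 124 cm³ / 2.4053 mm² = 124000 / 2.4053 = 51552.82 mm = 51.55 m.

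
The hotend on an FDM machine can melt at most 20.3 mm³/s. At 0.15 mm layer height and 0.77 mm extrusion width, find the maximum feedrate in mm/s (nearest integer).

176 mm/s

Bead cross-section = 0.15 × 0.77, so 0.1155 mm².
v_max = Q/A = 20.3/0.1155 = 175.76 mm/s → 176 mm/s.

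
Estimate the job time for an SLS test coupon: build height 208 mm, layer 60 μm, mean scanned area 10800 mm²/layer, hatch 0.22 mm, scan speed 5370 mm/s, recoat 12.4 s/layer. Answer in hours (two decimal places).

Number of layers: 208 / 0.06 → 3467 (rounded up).
Hatch length per layer = 10800 / 0.22, so 49090.9 mm.
Scan time per layer: 49090.9 / 5370 → 9.1417 s.
Per-layer time = 9.1417 + 12.4 = 21.5417 s.
Total: 3467 × 21.5417 s = 74685.0739 s → 20.75 hours.

20.75 hours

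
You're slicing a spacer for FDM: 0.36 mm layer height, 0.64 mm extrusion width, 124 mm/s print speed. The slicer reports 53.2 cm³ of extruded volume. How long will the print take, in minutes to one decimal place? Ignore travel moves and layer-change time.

Extrusion cross-section = 0.36 × 0.64, so 0.2304 mm².
Toolpath length = 53.2 cm³ / 0.2304 mm² = 53200 / 0.2304 = 230902.8 mm.
Extrusion time = 230902.8 / 124, so 1862.1 s.
1862.1 s = 31.0 minutes.

31.0 minutes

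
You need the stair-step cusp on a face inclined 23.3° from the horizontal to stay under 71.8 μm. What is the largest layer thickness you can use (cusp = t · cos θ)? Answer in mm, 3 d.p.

0.078 mm

cos(23.3°) = 0.9184; t_max = 0.0718/0.9184 = 0.078 mm.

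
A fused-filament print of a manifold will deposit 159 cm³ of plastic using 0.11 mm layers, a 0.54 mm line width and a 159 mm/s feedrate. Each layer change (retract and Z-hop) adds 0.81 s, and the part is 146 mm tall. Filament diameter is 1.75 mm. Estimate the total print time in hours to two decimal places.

4.98 hours

Extrusion cross-section = 0.11 × 0.54 = 0.0594 mm².
Toolpath length = 159 cm³ / 0.0594 mm² = 159000 / 0.0594 = 2676767.7 mm.
Extrusion time = 2676767.7 / 159, so 16835 s.
Layers = ⌈146/0.11⌉ = 1328.
Layer-change overhead: 1328 × 0.81 → 1075.68 s.
Total = 16835 + 1075.68 = 17910.68 s = 4.98 hours.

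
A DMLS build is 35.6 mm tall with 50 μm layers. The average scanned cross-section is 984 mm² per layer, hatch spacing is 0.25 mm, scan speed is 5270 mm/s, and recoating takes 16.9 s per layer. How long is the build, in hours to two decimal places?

3.49 hours

Layers = ⌈35.6/0.05⌉ = 712.
Hatch length per layer: 984 / 0.25 → 3936 mm.
Scan time per layer: 3936 / 5270 → 0.7469 s.
Layer cycle = 0.7469 + 16.9, so 17.6469 s.
Build time = 712 × 17.6469 = 12564.5928 s = 3.49 hours.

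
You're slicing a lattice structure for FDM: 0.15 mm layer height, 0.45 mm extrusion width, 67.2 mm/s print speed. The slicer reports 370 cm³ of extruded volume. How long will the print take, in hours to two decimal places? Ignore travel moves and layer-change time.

22.66 hours

Line area: 0.15 × 0.45 → 0.0675 mm².
Total extruded path = 370000/0.0675 = 5481481.5 mm.
Time extruding = 5481481.5 / 67.2, so 81569.7 s.
In the requested units: 81569.7 s = 22.66 hours.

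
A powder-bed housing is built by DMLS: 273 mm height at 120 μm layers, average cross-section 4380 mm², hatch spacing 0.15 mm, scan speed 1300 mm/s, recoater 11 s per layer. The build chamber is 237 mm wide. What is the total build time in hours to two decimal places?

21.15 hours

Number of layers: 273 / 0.12 → 2275 (rounded up).
Scan path per layer = 4380 / 0.15, so 29200 mm.
Laser time per layer = 29200 / 1300 = 22.4615 s.
Per-layer time = 22.4615 + 11 = 33.4615 s.
Build time = 2275 × 33.4615 = 76124.9125 s = 21.15 hours.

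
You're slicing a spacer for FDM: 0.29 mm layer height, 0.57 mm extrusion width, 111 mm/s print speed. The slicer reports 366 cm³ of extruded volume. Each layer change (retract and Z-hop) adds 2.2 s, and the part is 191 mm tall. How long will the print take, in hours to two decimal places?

Bead cross-section = 0.29 × 0.57, so 0.1653 mm².
Path length: 366000 mm³ / 0.1653 mm² → 2214156.1 mm.
Extrusion time = 2214156.1 / 111, so 19947.4 s.
Layers = ⌈191/0.29⌉ = 659.
Layer-change overhead = 659 × 2.2, so 1449.8 s.
Altogether 19947.4 + 1449.8 = 21397.2 s, i.e. 5.94 hours.

5.94 hours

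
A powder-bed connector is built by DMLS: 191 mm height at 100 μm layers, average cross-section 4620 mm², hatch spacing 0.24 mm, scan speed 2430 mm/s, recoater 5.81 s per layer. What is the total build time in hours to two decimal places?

Layer count = ceil(191 / 0.1) = 1910.
Per-layer scan distance: 4620 / 0.24 → 19250 mm.
Scan time per layer = 19250 / 2430, so 7.9218 s.
Layer cycle = 7.9218 + 5.81 = 13.7318 s.
Build time = 1910 × 13.7318 = 26227.738 s = 7.29 hours.

7.29 hours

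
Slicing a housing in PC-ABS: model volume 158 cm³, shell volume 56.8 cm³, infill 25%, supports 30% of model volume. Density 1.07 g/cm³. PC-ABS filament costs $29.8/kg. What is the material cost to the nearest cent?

Interior volume = 158 − 56.8, so 101.2 cm³.
Infill volume = 0.25 × 101.2, so 25.3 cm³.
Support = 0.30 × 158 = 47.4 cm³.
Total printed volume: 56.8 + 25.3 + 47.4 → 129.5 cm³.
Mass: 129.5 × 1.07 → 138.565 g.
Cost = 138.565 g / 1000 × $29.8/kg = $4.13.

$4.13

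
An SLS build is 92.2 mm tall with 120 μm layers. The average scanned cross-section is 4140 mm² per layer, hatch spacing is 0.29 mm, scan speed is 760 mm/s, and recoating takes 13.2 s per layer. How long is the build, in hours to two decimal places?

6.83 hours

Layers = ⌈92.2/0.12⌉ = 769.
Hatch length per layer = 4140 / 0.29 = 14275.9 mm.
Scan time per layer = 14275.9 / 760, so 18.7841 s.
Per-layer time: 18.7841 + 13.2 → 31.9841 s.
Build time = 769 × 31.9841 = 24595.7729 s = 6.83 hours.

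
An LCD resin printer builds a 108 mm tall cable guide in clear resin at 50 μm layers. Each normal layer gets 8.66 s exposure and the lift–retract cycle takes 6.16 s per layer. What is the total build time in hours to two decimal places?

Layers = ⌈108/0.05⌉ = 2160.
Per-layer time: 8.66 + 6.16 → 14.82 s.
Total = 2160 × 14.82 = 32011.2 s = 8.89 hours.

8.89 hours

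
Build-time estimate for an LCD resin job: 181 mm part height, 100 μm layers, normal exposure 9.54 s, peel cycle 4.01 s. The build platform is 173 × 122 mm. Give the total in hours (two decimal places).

Layer count = ceil(181 / 0.1) = 1810.
Cycle time = 9.54 + 4.01, so 13.55 s.
Build time: 1810 × 13.55 s = 24525.5 s, i.e. 6.81 hours.

6.81 hours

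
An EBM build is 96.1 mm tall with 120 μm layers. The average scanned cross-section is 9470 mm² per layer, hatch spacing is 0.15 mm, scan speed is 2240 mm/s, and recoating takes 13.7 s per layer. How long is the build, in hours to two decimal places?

9.32 hours

Layers = ⌈96.1/0.12⌉ = 801.
Hatch length per layer: 9470 / 0.15 → 63133.3 mm.
Beam time per layer = 63133.3 / 2240, so 28.1845 s.
Layer cycle = 28.1845 + 13.7, so 41.8845 s.
Build time = 801 × 41.8845 = 33549.4845 s = 9.32 hours.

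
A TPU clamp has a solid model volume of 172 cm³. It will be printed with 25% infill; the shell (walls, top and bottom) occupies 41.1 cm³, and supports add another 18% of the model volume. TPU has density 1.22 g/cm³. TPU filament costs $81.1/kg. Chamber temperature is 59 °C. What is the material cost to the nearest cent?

Volume inside the shell = 172 − 41.1, so 130.9 cm³.
Deposited infill: 0.25 × 130.9 → 32.725 cm³.
Support = 0.18 × 172, so 30.96 cm³.
Deposited volume = 41.1 + 32.725 + 30.96 = 104.785 cm³.
Mass: 104.785 × 1.22 → 127.8377 g.
Cost = 127.8377 g / 1000 × $81.1/kg = $10.37.

$10.37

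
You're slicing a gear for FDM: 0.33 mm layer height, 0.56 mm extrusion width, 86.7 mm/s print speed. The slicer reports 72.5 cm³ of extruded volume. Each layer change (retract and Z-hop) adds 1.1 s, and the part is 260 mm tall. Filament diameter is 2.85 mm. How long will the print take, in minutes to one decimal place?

Line area = 0.33 × 0.56, so 0.1848 mm².
Toolpath length = 72.5 cm³ / 0.1848 mm² = 72500 / 0.1848 = 392316 mm.
Extrusion time = 392316 / 86.7, so 4525 s.
Layer count = ceil(260 / 0.33) = 788.
Z-hop total = 788 × 1.1 = 866.8 s.
Total = 4525 + 866.8 = 5391.8 s = 89.9 minutes.

89.9 minutes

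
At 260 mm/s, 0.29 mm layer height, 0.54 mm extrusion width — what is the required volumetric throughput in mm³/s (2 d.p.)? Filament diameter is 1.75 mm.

40.72

Bead cross-section = 0.29 × 0.54 = 0.1566 mm².
Q = v·A = 260 × 0.1566 = 40.72 mm³/s.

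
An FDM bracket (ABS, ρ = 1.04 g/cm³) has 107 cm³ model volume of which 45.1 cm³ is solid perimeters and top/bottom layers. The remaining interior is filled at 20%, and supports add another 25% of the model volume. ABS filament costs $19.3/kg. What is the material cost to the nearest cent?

$1.69

Interior volume: 107 − 45.1 → 61.9 cm³.
Infill deposited = 0.20 × 61.9, so 12.38 cm³.
Support = 0.25 × 107 = 26.75 cm³.
Total extruded = 45.1 + 12.38 + 26.75 = 84.23 cm³.
Mass: 84.23 × 1.04 → 87.5992 g.
Cost = 87.5992 g / 1000 × $19.3/kg = $1.69.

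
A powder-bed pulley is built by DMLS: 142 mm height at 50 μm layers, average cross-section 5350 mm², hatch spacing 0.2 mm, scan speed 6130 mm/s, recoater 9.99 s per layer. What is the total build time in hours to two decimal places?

Layers = ⌈142/0.05⌉ = 2840.
Per-layer scan distance = 5350 / 0.2 = 26750 mm.
Scan time per layer = 26750 / 6130 = 4.3638 s.
Layer cycle = 4.3638 + 9.99 = 14.3538 s.
Build time = 2840 × 14.3538 = 40764.792 s = 11.32 hours.

11.32 hours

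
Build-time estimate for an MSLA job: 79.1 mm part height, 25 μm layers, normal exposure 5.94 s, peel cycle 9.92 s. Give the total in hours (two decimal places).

13.94 hours

Layer count = ceil(79.1 / 0.025) = 3164.
Per-layer time = 5.94 + 9.92 = 15.86 s.
Build time: 3164 × 15.86 s = 50181.04 s, i.e. 13.94 hours.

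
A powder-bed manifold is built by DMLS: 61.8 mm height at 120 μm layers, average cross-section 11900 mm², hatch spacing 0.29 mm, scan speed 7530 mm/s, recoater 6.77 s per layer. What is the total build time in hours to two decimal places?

Number of layers: 61.8 / 0.12 → 515 (rounded up).
Scan path per layer: 11900 / 0.29 → 41034.5 mm.
Scan time per layer = 41034.5 / 7530, so 5.4495 s.
Per-layer time = 5.4495 + 6.77 = 12.2195 s.
Build time = 515 × 12.2195 = 6293.0425 s = 1.75 hours.

1.75 hours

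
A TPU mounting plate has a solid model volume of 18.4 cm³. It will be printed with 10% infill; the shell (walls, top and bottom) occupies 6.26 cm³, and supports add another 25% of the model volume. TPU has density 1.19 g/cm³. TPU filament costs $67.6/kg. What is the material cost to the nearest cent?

Interior volume = 18.4 − 6.26 = 12.14 cm³.
Deposited infill: 0.10 × 12.14 → 1.214 cm³.
Support: 0.25 × 18.4 → 4.6 cm³.
Total printed volume: 6.26 + 1.214 + 4.6 → 12.074 cm³.
Mass = 12.074 × 1.19 = 14.36806 g.
At $67.6/kg: 14.36806/1000 × 67.6 = $0.97.

$0.97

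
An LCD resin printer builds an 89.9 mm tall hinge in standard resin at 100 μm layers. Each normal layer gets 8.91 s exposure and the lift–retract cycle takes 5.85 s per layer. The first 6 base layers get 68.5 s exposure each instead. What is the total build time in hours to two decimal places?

Layers = ⌈89.9/0.1⌉ = 899.
Base layers = 6 × (68.5 + 5.85), so 446.1 s.
Normal layers: 893 × (8.91 + 5.85) → 13180.68 s.
Total = 446.1 + 13180.68 = 13626.78 s = 3.79 hours.

3.79 hours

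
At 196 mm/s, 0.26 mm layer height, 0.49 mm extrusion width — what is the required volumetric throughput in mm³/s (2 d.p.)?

A = 0.26 × 0.49, so 0.1274 mm².
Q = v·A = 196 × 0.1274 = 24.97 mm³/s.

24.97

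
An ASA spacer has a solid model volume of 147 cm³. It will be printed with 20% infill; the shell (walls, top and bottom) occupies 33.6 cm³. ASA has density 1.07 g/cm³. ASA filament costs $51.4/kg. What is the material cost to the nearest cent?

$3.10

Volume inside the shell = 147 − 33.6, so 113.4 cm³.
Deposited infill: 0.20 × 113.4 → 22.68 cm³.
Total extruded: 33.6 + 22.68 → 56.28 cm³.
Mass: 56.28 × 1.07 → 60.2196 g.
At $51.4/kg: 60.2196/1000 × 51.4 = $3.10.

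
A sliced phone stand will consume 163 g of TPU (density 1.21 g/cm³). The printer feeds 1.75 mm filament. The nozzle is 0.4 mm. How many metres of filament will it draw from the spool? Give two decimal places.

56.01 m

Volume = 163 g / 1.21 g·cm⁻³ = 134.7107 cm³ = 134710.7 mm³.
A = π r² = π × 0.875² = 2.4053 mm².
L = V/A = 134710.7/2.4053 = 56005.78 mm → 56.01 m.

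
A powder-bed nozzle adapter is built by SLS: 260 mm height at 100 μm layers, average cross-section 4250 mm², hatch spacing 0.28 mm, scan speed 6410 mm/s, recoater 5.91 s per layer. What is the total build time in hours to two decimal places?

5.98 hours

Number of layers: 260 / 0.1 → 2600 (rounded up).
Per-layer scan distance: 4250 / 0.28 → 15178.6 mm.
Per-layer scan time: 15178.6 / 6410 → 2.368 s.
Per-layer time = 2.368 + 5.91 = 8.278 s.
2600 layers × 8.278 s/layer = 21522.8 s, i.e. 5.98 hours.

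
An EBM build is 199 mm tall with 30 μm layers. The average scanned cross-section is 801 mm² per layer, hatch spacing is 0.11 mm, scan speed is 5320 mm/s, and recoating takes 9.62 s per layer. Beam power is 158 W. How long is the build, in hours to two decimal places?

20.25 hours

Number of layers: 199 / 0.03 → 6634 (rounded up).
Scan path per layer = 801 / 0.11 = 7281.8 mm.
Beam time per layer = 7281.8 / 5320 = 1.3688 s.
Layer cycle = 1.3688 + 9.62, so 10.9888 s.
Total: 6634 × 10.9888 s = 72899.6992 s → 20.25 hours.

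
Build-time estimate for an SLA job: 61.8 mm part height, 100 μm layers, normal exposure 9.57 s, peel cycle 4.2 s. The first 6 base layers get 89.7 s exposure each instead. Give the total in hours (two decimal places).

2.50 hours

Layer count = ceil(61.8 / 0.1) = 618.
Base layers: 6 × (89.7 + 4.2) → 563.4 s.
Remaining layers: 612 × (9.57 + 4.2) → 8427.24 s.
Total = 563.4 + 8427.24 = 8990.64 s = 2.50 hours.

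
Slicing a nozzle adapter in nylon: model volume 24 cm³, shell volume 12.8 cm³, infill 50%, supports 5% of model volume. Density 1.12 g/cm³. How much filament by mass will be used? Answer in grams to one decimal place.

22.0 g

Volume inside the shell: 24 − 12.8 → 11.2 cm³.
Infill deposited = 0.50 × 11.2, so 5.6 cm³.
Support = 0.05 × 24, so 1.2 cm³.
Total printed volume = 12.8 + 5.6 + 1.2 = 19.6 cm³.
Mass = 19.6 × 1.12, so 21.952 g.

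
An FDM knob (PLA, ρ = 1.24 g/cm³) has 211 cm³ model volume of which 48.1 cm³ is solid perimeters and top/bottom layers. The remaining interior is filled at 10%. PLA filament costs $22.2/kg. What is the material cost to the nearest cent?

Infill region: 211 − 48.1 → 162.9 cm³.
Deposited infill: 0.10 × 162.9 → 16.29 cm³.
Deposited volume = 48.1 + 16.29, so 64.39 cm³.
Mass: 64.39 × 1.24 → 79.8436 g.
Cost = 79.8436 g / 1000 × $22.2/kg = $1.77.

$1.77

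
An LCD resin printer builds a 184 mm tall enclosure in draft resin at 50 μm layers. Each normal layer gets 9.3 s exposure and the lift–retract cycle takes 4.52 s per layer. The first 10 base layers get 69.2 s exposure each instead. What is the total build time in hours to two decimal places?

14.29 hours

Layers = ⌈184/0.05⌉ = 3680.
Burn-in layers: 10 × (69.2 + 4.52) → 737.2 s.
Normal layers: 3670 × (9.3 + 4.52) → 50719.4 s.
Total = 737.2 + 50719.4 = 51456.6 s = 14.29 hours.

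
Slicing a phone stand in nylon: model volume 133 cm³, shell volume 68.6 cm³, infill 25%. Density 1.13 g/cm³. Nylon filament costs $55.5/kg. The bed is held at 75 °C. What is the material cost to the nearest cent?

$5.31

Volume inside the shell = 133 − 68.6 = 64.4 cm³.
Deposited infill: 0.25 × 64.4 → 16.1 cm³.
Deposited volume = 68.6 + 16.1, so 84.7 cm³.
Mass = 84.7 × 1.13 = 95.711 g.
Cost = 95.711 g / 1000 × $55.5/kg = $5.31.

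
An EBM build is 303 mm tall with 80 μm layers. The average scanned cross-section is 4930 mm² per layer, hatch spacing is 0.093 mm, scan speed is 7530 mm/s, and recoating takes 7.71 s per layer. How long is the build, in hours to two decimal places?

15.52 hours

Layer count = ceil(303 / 0.08) = 3788.
Per-layer scan distance: 4930 / 0.093 → 53010.8 mm.
Per-layer scan time = 53010.8 / 7530 = 7.0399 s.
Layer cycle: 7.0399 + 7.71 → 14.7499 s.
3788 layers × 14.7499 s/layer = 55872.6212 s, i.e. 15.52 hours.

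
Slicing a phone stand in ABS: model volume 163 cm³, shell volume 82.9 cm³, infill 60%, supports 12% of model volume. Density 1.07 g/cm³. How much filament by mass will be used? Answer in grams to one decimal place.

161.1 g

Infill region = 163 − 82.9, so 80.1 cm³.
Infill deposited = 0.60 × 80.1 = 48.06 cm³.
Support: 0.12 × 163 → 19.56 cm³.
Total printed volume = 82.9 + 48.06 + 19.56 = 150.52 cm³.
Mass = 150.52 × 1.07, so 161.0564 g.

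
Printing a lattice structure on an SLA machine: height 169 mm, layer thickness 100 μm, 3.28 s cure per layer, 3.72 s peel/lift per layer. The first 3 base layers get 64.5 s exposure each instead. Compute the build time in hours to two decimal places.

3.34 hours

Layer count = ceil(169 / 0.1) = 1690.
Base layers = 3 × (64.5 + 3.72), so 204.66 s.
Regular layers = 1687 × (3.28 + 3.72) = 11809 s.
Total = 204.66 + 11809 = 12013.66 s = 3.34 hours.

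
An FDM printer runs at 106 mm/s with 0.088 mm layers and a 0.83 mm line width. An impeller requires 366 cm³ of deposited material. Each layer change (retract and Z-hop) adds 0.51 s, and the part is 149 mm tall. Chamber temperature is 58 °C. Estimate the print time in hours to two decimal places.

Bead cross-section: 0.088 × 0.83 → 0.07304 mm².
Path length: 366000 mm³ / 0.07304 mm² → 5010952.9 mm.
Time extruding = 5010952.9 / 106, so 47273.1 s.
Layers = ⌈149/0.088⌉ = 1694.
Non-print overhead = 1694 × 0.51, so 863.94 s.
Altogether 47273.1 + 863.94 = 48137.04 s, i.e. 13.37 hours.

13.37 hours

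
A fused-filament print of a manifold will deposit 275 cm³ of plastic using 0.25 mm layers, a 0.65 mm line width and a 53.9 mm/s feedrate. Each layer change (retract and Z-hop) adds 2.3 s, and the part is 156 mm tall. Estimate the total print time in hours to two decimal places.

9.12 hours

Extrusion cross-section: 0.25 × 0.65 → 0.1625 mm².
Path length: 275000 mm³ / 0.1625 mm² → 1692307.7 mm.
Time extruding = 1692307.7 / 53.9, so 31397.2 s.
Layers = ⌈156/0.25⌉ = 624.
Z-hop total = 624 × 2.3, so 1435.2 s.
Total = 31397.2 + 1435.2 = 32832.4 s = 9.12 hours.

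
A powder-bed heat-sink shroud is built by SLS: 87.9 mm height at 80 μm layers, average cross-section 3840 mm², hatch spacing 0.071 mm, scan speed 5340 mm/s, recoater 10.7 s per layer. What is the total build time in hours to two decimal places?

Layer count = ceil(87.9 / 0.08) = 1099.
Per-layer scan distance = 3840 / 0.071 = 54084.5 mm.
Scan time per layer = 54084.5 / 5340 = 10.1282 s.
Time per layer = 10.1282 + 10.7, so 20.8282 s.
Total: 1099 × 20.8282 s = 22890.1918 s → 6.36 hours.

6.36 hours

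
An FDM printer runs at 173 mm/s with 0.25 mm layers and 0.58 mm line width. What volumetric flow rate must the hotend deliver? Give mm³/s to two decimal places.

25.09

A = 0.25 × 0.58, so 0.145 mm².
Volumetric flow = 173 × 0.145 = 25.09 mm³/s.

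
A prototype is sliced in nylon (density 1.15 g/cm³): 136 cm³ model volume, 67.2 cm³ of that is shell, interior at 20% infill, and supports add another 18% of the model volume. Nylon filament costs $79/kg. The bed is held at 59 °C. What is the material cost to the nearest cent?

$9.58

Interior volume = 136 − 67.2 = 68.8 cm³.
Infill volume: 0.20 × 68.8 → 13.76 cm³.
Support = 0.18 × 136, so 24.48 cm³.
Total extruded: 67.2 + 13.76 + 24.48 → 105.44 cm³.
Mass: 105.44 × 1.15 → 121.256 g.
Cost = 121.256 g / 1000 × $79/kg = $9.58.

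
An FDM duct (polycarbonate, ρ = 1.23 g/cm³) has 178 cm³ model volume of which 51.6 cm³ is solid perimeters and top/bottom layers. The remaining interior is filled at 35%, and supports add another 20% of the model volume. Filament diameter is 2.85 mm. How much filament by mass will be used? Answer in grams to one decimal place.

Volume inside the shell = 178 − 51.6 = 126.4 cm³.
Deposited infill: 0.35 × 126.4 → 44.24 cm³.
Support = 0.20 × 178, so 35.6 cm³.
Deposited volume = 51.6 + 44.24 + 35.6, so 131.44 cm³.
Mass = 131.44 × 1.23 = 161.6712 g.

161.7 g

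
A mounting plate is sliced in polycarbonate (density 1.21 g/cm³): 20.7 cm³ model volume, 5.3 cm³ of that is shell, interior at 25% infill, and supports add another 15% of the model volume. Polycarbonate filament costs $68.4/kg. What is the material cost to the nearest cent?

$1.01

Interior volume = 20.7 − 5.3, so 15.4 cm³.
Infill deposited: 0.25 × 15.4 → 3.85 cm³.
Support = 0.15 × 20.7 = 3.105 cm³.
Total printed volume: 5.3 + 3.85 + 3.105 → 12.255 cm³.
Mass = 12.255 × 1.21, so 14.82855 g.
At $68.4/kg: 14.82855/1000 × 68.4 = $1.01.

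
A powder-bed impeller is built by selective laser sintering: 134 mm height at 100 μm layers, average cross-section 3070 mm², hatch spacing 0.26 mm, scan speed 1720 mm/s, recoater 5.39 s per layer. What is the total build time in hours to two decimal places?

Number of layers: 134 / 0.1 → 1340 (rounded up).
Hatch length per layer: 3070 / 0.26 → 11807.7 mm.
Laser time per layer = 11807.7 / 1720, so 6.8649 s.
Time per layer: 6.8649 + 5.39 → 12.2549 s.
1340 layers × 12.2549 s/layer = 16421.566 s, i.e. 4.56 hours.

4.56 hours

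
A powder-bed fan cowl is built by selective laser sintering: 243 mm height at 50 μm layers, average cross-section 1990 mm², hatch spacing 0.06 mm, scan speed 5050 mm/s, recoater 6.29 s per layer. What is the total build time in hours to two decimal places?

Number of layers: 243 / 0.05 → 4860 (rounded up).
Per-layer scan distance = 1990 / 0.06 = 33166.7 mm.
Scan time per layer = 33166.7 / 5050 = 6.5677 s.
Layer cycle = 6.5677 + 6.29, so 12.8577 s.
Build time = 4860 × 12.8577 = 62488.422 s = 17.36 hours.

17.36 hours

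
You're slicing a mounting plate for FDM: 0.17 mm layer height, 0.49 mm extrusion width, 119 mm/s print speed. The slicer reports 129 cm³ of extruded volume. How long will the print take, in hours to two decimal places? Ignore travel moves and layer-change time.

Line area = 0.17 × 0.49 = 0.0833 mm².
Toolpath length = 129 cm³ / 0.0833 mm² = 129000 / 0.0833 = 1548619.4 mm.
Extrusion time = 1548619.4 / 119 = 13013.6 s.
In the requested units: 13013.6 s = 3.61 hours.

3.61 hours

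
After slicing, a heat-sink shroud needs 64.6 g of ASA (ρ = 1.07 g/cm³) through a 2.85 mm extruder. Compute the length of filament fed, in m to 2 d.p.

Extruded volume: 64.6/1.07 = 60.3738 cm³ (60373.8 mm³).
A = π r² = π × 1.425² = 6.3794 mm².
Length = 60373.8 / 6.3794 = 9463.87 mm = 9.46 m.

9.46 m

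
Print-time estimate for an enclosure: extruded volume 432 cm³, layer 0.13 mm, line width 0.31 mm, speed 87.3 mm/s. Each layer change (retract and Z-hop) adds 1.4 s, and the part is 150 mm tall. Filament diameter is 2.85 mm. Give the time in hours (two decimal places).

34.56 hours

Bead cross-section = 0.13 × 0.31 = 0.0403 mm².
Path length: 432000 mm³ / 0.0403 mm² → 10719603 mm.
Time extruding: 10719603 / 87.3 → 122790.4 s.
Layers = ⌈150/0.13⌉ = 1154.
Layer-change overhead = 1154 × 1.4, so 1615.6 s.
Total = 122790.4 + 1615.6 = 124406 s = 34.56 hours.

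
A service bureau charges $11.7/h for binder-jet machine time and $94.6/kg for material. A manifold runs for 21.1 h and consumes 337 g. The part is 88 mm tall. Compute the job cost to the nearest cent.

$278.75

Machine-time cost: 11.7 × 21.1 → $246.87.
Feedstock cost = 94.6 × 337/1000 = $31.8802.
Job cost: 246.87 + 31.8802 = 278.7502 ≈ $278.75.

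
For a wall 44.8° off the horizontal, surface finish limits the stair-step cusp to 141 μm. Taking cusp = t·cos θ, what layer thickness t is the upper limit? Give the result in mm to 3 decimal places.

0.199 mm

cos(44.8°) = 0.7096; t_max = 0.141/0.7096 = 0.199 mm.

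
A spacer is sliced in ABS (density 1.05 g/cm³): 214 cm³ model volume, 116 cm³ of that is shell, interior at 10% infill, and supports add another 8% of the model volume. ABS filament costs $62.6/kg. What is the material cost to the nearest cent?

$9.39

Volume inside the shell: 214 − 116 → 98 cm³.
Infill volume = 0.10 × 98 = 9.8 cm³.
Support = 0.08 × 214, so 17.12 cm³.
Total extruded = 116 + 9.8 + 17.12, so 142.92 cm³.
Mass: 142.92 × 1.05 → 150.066 g.
At $62.6/kg: 150.066/1000 × 62.6 = $9.39.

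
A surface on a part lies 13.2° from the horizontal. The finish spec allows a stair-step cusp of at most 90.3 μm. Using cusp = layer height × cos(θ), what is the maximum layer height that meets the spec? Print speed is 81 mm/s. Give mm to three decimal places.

Layer height = cusp / cos(13.2°) = 0.0903 / 0.9736 = 0.093 mm.

0.093 mm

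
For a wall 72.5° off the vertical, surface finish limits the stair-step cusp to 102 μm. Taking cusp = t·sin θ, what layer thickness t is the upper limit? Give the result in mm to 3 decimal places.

0.107 mm

sin(72.5°) = 0.9537; t_max = 0.102/0.9537 = 0.107 mm.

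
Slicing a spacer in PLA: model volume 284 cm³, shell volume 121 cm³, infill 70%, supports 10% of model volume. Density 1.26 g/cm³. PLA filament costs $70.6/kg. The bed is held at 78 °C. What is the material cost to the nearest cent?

$23.44

Volume inside the shell = 284 − 121 = 163 cm³.
Infill volume: 0.70 × 163 → 114.1 cm³.
Support: 0.10 × 284 → 28.4 cm³.
Total printed volume = 121 + 114.1 + 28.4 = 263.5 cm³.
Mass = 263.5 × 1.26 = 332.01 g.
Cost = 332.01 g / 1000 × $70.6/kg = $23.44.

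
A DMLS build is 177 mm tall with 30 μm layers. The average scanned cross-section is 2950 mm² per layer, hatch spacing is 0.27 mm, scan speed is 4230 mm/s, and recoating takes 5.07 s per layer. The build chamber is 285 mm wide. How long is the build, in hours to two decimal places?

12.54 hours

Number of layers: 177 / 0.03 → 5900 (rounded up).
Hatch length per layer = 2950 / 0.27, so 10925.9 mm.
Per-layer scan time = 10925.9 / 4230 = 2.583 s.
Per-layer time = 2.583 + 5.07 = 7.653 s.
Total: 5900 × 7.653 s = 45152.7 s → 12.54 hours.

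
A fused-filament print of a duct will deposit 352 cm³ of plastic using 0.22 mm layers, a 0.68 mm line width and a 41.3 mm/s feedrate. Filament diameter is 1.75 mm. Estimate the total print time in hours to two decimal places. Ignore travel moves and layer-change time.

Line area = 0.22 × 0.68, so 0.1496 mm².
Toolpath length = 352 cm³ / 0.1496 mm² = 352000 / 0.1496 = 2352941.2 mm.
Print-move time = 2352941.2 / 41.3, so 56971.9 s.
That's 56971.9 s → 15.83 hours.

15.83 hours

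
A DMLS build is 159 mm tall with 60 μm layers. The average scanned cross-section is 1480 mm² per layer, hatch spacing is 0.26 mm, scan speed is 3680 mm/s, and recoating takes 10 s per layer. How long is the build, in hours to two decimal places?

Layers = ⌈159/0.06⌉ = 2650.
Scan path per layer = 1480 / 0.26 = 5692.3 mm.
Scan time per layer = 5692.3 / 3680, so 1.5468 s.
Time per layer: 1.5468 + 10 → 11.5468 s.
2650 layers × 11.5468 s/layer = 30599.02 s, i.e. 8.50 hours.

8.50 hours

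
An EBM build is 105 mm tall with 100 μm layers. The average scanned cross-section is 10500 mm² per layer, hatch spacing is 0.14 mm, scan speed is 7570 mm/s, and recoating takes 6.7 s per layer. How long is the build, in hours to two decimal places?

Layer count = ceil(105 / 0.1) = 1050.
Hatch length per layer = 10500 / 0.14, so 75000 mm.
Per-layer scan time = 75000 / 7570, so 9.9075 s.
Layer cycle: 9.9075 + 6.7 → 16.6075 s.
1050 layers × 16.6075 s/layer = 17437.875 s, i.e. 4.84 hours.

4.84 hours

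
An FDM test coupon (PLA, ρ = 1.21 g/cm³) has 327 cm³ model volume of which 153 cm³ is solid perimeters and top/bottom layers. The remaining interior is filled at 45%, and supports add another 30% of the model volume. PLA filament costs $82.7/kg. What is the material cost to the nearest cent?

$32.96

Volume inside the shell: 327 − 153 → 174 cm³.
Infill volume = 0.45 × 174 = 78.3 cm³.
Support = 0.30 × 327 = 98.1 cm³.
Total extruded = 153 + 78.3 + 98.1, so 329.4 cm³.
Mass = 329.4 × 1.21 = 398.574 g.
At $82.7/kg: 398.574/1000 × 82.7 = $32.96.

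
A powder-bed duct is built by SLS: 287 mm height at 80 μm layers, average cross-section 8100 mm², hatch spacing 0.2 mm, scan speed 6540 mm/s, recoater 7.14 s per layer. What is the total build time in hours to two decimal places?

13.29 hours

Layers = ⌈287/0.08⌉ = 3588.
Scan path per layer = 8100 / 0.2, so 40500 mm.
Laser time per layer = 40500 / 6540 = 6.1927 s.
Layer cycle: 6.1927 + 7.14 → 13.3327 s.
Total: 3588 × 13.3327 s = 47837.7276 s → 13.29 hours.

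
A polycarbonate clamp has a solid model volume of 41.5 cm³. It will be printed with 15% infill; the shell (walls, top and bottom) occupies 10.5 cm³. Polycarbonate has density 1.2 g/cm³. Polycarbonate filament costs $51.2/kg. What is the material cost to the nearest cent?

$0.93

Interior volume: 41.5 − 10.5 → 31 cm³.
Infill deposited: 0.15 × 31 → 4.65 cm³.
Deposited volume: 10.5 + 4.65 → 15.15 cm³.
Mass = 15.15 × 1.2, so 18.18 g.
At $51.2/kg: 18.18/1000 × 51.2 = $0.93.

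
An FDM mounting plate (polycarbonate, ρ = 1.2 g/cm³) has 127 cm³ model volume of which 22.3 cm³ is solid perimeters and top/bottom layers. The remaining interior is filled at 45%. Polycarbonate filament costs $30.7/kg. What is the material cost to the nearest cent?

$2.56

Volume inside the shell = 127 − 22.3, so 104.7 cm³.
Infill deposited = 0.45 × 104.7 = 47.115 cm³.
Total printed volume = 22.3 + 47.115 = 69.415 cm³.
Mass = 69.415 × 1.2 = 83.298 g.
At $30.7/kg: 83.298/1000 × 30.7 = $2.56.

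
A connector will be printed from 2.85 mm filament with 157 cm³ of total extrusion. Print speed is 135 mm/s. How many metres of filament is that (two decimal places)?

A = π r² = π × 1.425² = 6.3794 mm².
L = 157000 mm³ / 6.3794 mm² = 24610.46 mm, i.e. 24.61 m.

24.61 m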